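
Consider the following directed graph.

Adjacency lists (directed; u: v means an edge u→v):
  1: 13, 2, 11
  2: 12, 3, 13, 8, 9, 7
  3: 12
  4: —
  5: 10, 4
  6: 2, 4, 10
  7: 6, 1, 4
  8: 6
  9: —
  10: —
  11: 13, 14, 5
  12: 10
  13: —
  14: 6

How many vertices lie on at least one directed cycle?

7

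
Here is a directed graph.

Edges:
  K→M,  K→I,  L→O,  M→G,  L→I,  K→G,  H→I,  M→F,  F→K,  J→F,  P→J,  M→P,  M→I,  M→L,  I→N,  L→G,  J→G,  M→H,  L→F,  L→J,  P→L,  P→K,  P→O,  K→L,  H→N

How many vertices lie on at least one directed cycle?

6

A vertex is on a directed cycle iff it belongs to a strongly connected component of size ≥ 2 (or has a self-loop).
The vertices on cycles are {F, J, K, L, M, P} — 6 in total.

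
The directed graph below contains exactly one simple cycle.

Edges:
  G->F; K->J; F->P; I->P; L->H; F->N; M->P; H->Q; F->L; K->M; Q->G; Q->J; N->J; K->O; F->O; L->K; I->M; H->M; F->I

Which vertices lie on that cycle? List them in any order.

F, G, H, L, Q

DFS with gray/black marking from G:
G gray
  F gray
    P gray
    P black
    O gray
    O black
    L gray
      K gray
        K→O: O black — skip
        M gray
          M→P: P black — skip
        M black
        J gray
        J black
      K black
      H gray
        Q gray
          Q→J: J black — skip
          Q→G: G is gray → back edge
Back edge closes the cycle G → F → L → H → Q → G; its vertices are {F, G, H, L, Q}.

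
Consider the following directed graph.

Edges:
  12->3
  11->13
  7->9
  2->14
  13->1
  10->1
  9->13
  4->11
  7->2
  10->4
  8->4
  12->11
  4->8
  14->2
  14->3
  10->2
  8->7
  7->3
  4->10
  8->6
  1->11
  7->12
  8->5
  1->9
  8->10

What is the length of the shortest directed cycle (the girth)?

For each vertex v, BFS finds the shortest path from v back to v.
The shortest such closed walk is 8 → 4 → 8, length 2.

2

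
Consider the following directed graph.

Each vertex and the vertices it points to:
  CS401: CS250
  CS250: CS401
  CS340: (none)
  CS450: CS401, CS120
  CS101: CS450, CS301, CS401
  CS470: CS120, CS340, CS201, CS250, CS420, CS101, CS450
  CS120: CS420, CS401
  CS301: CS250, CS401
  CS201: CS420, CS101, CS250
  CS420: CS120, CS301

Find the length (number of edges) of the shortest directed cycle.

2

For each vertex v, BFS finds the shortest path from v back to v.
The shortest such closed walk is CS420 → CS120 → CS420, length 2.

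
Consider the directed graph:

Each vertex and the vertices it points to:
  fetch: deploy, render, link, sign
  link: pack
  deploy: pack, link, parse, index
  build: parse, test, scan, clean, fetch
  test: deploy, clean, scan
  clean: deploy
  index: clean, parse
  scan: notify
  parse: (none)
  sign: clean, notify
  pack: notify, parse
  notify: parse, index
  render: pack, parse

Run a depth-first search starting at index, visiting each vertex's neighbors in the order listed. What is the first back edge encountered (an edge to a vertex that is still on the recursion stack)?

notify->index

DFS from index (visiting each vertex's neighbors in the order listed); mark gray on enter, black on exit:
index gray
  clean gray
    deploy gray
      pack gray
        notify gray
          parse gray
          parse black
          notify→index: index is gray → back edge
First back edge: notify → index.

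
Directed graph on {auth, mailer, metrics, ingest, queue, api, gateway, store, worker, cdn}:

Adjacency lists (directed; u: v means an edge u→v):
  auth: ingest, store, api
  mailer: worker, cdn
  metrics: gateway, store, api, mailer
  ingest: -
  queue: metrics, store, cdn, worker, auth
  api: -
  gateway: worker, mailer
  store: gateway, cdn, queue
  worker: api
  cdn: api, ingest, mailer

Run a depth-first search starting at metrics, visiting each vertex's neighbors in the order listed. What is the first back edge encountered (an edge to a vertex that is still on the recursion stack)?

cdn→mailer

DFS from metrics (visiting each vertex's neighbors in the order listed); mark gray on enter, black on exit:
metrics gray
  gateway gray
    worker gray
      api gray
      api black
    worker black
    mailer gray
      mailer→worker: worker black — skip
      cdn gray
        cdn→api: api black — skip
        ingest gray
        ingest black
        cdn→mailer: mailer is gray → back edge
First back edge: cdn → mailer.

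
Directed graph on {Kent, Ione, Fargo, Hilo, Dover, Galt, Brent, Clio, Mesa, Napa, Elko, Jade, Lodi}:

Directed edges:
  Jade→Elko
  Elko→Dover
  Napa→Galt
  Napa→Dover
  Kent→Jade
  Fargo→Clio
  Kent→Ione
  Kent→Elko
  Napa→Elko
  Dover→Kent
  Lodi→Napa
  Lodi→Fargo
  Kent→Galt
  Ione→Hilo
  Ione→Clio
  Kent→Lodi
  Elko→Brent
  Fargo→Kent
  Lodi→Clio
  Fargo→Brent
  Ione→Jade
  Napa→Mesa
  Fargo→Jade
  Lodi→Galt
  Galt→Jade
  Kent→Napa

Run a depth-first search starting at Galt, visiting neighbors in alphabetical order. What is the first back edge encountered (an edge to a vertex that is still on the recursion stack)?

DFS from Galt (visiting neighbors in alphabetical order); mark gray on enter, black on exit:
Galt gray
  Jade gray
    Elko gray
      Brent gray
      Brent black
      Dover gray
        Kent gray
          Kent→Elko: Elko is gray → back edge
First back edge: Kent → Elko.

Kent→Elko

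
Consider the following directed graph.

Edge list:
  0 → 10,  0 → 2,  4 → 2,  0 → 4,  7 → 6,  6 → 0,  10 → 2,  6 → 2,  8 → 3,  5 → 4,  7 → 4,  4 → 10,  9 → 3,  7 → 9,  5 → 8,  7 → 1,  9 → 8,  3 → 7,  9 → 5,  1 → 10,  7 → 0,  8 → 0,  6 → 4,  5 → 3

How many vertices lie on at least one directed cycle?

A vertex is on a directed cycle iff it belongs to a strongly connected component of size ≥ 2 (or has a self-loop).
The vertices on cycles are {3, 5, 7, 8, 9} — 5 in total.

5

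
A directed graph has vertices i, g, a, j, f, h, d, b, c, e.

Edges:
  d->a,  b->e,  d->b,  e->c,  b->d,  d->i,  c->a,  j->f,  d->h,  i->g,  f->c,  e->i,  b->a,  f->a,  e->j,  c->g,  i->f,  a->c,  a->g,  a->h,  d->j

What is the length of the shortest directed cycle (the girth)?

For each vertex v, BFS finds the shortest path from v back to v.
The shortest such closed walk is b → d → b, length 2.

2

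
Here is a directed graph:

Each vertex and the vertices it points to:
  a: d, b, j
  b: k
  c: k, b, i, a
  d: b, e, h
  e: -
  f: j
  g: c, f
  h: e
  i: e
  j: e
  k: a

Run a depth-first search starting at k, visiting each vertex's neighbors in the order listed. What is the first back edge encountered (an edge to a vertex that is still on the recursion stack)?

b->k

DFS from k (visiting each vertex's neighbors in the order listed); mark gray on enter, black on exit:
k gray
  a gray
    d gray
      b gray
        b→k: k is gray → back edge
First back edge: b → k.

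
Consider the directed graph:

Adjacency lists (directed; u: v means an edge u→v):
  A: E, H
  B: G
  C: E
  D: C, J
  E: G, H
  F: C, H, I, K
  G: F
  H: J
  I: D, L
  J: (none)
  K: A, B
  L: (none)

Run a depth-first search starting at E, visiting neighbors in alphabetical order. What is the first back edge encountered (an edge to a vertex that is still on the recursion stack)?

DFS from E (visiting neighbors in alphabetical order); mark gray on enter, black on exit:
E gray
  G gray
    F gray
      C gray
        C→E: E is gray → back edge
First back edge: C → E.

C→E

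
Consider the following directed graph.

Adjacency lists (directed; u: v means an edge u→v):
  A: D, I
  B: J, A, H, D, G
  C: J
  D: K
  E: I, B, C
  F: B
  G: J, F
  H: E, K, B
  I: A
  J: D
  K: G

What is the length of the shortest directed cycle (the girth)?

For each vertex v, BFS finds the shortest path from v back to v.
The shortest such closed walk is H → B → H, length 2.

2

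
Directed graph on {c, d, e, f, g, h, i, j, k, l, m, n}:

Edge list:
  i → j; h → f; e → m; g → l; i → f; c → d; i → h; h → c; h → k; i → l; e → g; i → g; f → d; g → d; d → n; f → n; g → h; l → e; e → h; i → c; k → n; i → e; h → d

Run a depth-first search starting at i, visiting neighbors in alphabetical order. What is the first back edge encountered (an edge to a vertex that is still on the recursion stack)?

DFS from i (visiting neighbors in alphabetical order); mark gray on enter, black on exit:
i gray
  c gray
    d gray
      n gray
      n black
    d black
  c black
  e gray
    g gray
      g→d: d black — skip
      h gray
        h→c: c black — skip
        h→d: d black — skip
        f gray
          f→d: d black — skip
          f→n: n black — skip
        f black
        k gray
          k→n: n black — skip
        k black
      h black
      l gray
        l→e: e is gray → back edge
First back edge: l → e.

l->e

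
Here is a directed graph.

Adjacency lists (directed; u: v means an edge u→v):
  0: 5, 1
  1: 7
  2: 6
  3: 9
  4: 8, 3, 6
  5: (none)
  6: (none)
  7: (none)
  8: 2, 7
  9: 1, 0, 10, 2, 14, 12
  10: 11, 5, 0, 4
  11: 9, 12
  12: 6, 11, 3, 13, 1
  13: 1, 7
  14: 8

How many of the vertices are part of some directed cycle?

6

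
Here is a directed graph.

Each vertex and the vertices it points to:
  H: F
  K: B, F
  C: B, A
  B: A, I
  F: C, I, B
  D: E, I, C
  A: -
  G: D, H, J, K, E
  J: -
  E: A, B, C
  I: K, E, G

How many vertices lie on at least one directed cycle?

A vertex is on a directed cycle iff it belongs to a strongly connected component of size ≥ 2 (or has a self-loop).
The vertices on cycles are {B, C, D, E, F, G, H, I, K} — 9 in total.

9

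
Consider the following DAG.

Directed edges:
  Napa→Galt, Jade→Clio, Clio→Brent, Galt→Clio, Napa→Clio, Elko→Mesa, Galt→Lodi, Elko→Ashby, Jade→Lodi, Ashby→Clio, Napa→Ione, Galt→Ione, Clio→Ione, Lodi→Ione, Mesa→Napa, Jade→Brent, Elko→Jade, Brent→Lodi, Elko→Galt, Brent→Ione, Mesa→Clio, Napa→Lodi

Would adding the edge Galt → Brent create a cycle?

No

Adding Galt→Brent creates a cycle iff Brent can already reach Galt.
Explore from Brent: no path reaches Galt. The graph stays acyclic.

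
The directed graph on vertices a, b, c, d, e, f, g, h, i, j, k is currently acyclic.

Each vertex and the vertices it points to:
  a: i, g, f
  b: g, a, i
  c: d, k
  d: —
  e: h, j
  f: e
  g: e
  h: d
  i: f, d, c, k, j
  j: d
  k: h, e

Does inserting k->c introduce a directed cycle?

Yes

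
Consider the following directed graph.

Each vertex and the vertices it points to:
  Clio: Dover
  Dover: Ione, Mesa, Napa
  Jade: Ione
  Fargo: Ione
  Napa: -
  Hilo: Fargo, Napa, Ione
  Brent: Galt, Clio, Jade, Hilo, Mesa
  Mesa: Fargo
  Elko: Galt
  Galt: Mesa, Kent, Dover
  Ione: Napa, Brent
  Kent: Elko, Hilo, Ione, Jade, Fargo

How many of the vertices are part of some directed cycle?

11

A vertex is on a directed cycle iff it belongs to a strongly connected component of size ≥ 2 (or has a self-loop).
The vertices on cycles are {Clio, Elko, Galt, Hilo, Ione, Jade, Kent, Mesa, Brent, Dover, Fargo} — 11 in total.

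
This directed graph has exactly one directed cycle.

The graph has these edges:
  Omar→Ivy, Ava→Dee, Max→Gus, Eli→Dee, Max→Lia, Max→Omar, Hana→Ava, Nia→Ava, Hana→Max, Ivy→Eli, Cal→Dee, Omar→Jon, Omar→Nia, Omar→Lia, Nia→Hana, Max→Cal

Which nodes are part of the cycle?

DFS with gray/black marking from Max:
Max gray
  Gus gray
  Gus black
  Cal gray
    Dee gray
    Dee black
  Cal black
  Lia gray
  Lia black
  Omar gray
    Nia gray
      Hana gray
        Hana→Max: Max is gray → back edge
Back edge closes the cycle Max → Omar → Nia → Hana → Max; its vertices are {Max, Nia, Hana, Omar}.

Max, Nia, Hana, Omar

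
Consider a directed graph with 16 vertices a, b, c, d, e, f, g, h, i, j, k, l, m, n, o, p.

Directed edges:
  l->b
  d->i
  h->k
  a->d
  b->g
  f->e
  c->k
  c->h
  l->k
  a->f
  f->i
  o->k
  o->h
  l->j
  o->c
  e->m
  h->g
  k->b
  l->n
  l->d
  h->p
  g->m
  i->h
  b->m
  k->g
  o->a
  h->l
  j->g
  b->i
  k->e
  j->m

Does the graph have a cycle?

Yes

DFS with white/gray/black marking, starting from j:
j gray
  g gray
    m gray
    m black
  g black
  j→m: m black — skip
j black
a gray
  d gray
    i gray
      h gray
        k gray
          e gray
            e→m: m black — skip
          e black
          k→g: g black — skip
          b gray
            b→i: i is gray → back edge
Back edge found, so a cycle exists: i → h → k → b → i.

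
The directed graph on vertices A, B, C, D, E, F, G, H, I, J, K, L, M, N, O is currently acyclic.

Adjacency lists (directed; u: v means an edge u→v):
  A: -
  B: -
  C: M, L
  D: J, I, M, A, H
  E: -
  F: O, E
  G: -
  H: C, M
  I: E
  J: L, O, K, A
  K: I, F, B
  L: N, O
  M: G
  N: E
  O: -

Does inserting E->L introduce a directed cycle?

Adding E→L creates a cycle iff L can already reach E.
Path from L: L → N → E.
So L → … → E → L is a cycle.

Yes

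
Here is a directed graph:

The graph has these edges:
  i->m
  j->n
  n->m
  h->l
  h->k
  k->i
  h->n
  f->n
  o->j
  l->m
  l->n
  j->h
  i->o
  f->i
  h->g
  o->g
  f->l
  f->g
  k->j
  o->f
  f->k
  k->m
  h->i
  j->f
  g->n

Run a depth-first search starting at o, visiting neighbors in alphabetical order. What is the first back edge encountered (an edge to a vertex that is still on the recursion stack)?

i->o

DFS from o (visiting neighbors in alphabetical order); mark gray on enter, black on exit:
o gray
  f gray
    g gray
      n gray
        m gray
        m black
      n black
    g black
    i gray
      i→m: m black — skip
      i→o: o is gray → back edge
First back edge: i → o.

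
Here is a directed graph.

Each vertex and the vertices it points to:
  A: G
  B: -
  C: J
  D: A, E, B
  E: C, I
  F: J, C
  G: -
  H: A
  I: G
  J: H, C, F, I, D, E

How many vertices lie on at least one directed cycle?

A vertex is on a directed cycle iff it belongs to a strongly connected component of size ≥ 2 (or has a self-loop).
The vertices on cycles are {C, D, E, F, J} — 5 in total.

5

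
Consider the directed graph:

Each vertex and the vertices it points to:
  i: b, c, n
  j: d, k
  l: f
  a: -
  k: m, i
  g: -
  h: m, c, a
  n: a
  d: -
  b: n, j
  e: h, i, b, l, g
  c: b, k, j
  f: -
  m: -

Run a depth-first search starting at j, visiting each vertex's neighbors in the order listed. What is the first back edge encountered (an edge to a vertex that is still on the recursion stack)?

DFS from j (visiting each vertex's neighbors in the order listed); mark gray on enter, black on exit:
j gray
  d gray
  d black
  k gray
    m gray
    m black
    i gray
      b gray
        n gray
          a gray
          a black
        n black
        b→j: j is gray → back edge
First back edge: b → j.

b→j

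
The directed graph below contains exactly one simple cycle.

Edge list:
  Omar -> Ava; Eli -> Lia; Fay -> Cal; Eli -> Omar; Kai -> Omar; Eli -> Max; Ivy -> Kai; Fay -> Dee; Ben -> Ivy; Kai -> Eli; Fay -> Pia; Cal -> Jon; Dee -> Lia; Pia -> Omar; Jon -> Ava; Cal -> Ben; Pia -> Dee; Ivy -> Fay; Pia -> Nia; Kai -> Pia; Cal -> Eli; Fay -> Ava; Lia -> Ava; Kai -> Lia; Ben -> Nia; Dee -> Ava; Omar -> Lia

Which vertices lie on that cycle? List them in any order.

Ben, Cal, Fay, Ivy

DFS with gray/black marking from Ivy:
Ivy gray
  Fay gray
    Ava gray
    Ava black
    Pia gray
      Dee gray
        Dee→Ava: Ava black — skip
        Lia gray
          Lia→Ava: Ava black — skip
        Lia black
      Dee black
      Omar gray
        Omar→Lia: Lia black — skip
        Omar→Ava: Ava black — skip
      Omar black
      Nia gray
      Nia black
    Pia black
    Fay→Dee: Dee black — skip
    Cal gray
      Jon gray
        Jon→Ava: Ava black — skip
      Jon black
      Ben gray
        Ben→Nia: Nia black — skip
        Ben→Ivy: Ivy is gray → back edge
Back edge closes the cycle Ivy → Fay → Cal → Ben → Ivy; its vertices are {Ben, Cal, Fay, Ivy}.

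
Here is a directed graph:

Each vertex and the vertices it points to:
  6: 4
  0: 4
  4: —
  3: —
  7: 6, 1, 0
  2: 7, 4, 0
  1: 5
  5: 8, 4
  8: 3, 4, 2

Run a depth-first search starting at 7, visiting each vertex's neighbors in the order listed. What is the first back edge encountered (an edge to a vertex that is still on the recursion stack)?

2→7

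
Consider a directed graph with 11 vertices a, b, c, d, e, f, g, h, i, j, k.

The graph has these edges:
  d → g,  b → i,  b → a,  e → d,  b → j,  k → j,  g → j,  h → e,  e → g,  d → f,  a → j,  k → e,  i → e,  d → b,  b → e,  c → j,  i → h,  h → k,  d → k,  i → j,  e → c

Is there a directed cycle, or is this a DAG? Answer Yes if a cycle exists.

DFS with white/gray/black marking, starting from f:
f gray
f black
a gray
  j gray
  j black
a black
b gray
  i gray
    h gray
      k gray
        k→j: j black — skip
        e gray
          d gray
            d→f: f black — skip
            d→b: b is gray → back edge
Back edge found, so a cycle exists: b → i → h → k → e → d → b.

Yes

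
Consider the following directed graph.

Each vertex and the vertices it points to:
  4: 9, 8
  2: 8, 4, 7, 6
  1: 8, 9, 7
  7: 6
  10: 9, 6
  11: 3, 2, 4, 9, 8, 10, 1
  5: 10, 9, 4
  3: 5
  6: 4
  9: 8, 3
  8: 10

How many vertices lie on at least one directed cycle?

A vertex is on a directed cycle iff it belongs to a strongly connected component of size ≥ 2 (or has a self-loop).
The vertices on cycles are {3, 4, 5, 6, 8, 9, 10} — 7 in total.

7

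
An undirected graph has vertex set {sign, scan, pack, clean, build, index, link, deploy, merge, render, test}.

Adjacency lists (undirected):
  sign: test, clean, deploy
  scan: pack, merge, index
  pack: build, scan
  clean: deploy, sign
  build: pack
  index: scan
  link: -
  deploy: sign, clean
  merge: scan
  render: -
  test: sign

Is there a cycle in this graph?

DFS, tracking each vertex's parent; an edge to a visited non-parent vertex closes a cycle.
Start from scan:
visit scan (parent –)
  visit pack (parent scan)
    visit build (parent pack)
      build–pack: parent, skip
    pack–scan: parent, skip
  visit merge (parent scan)
    merge–scan: parent, skip
  visit index (parent scan)
    index–scan: parent, skip
visit sign (parent –)
  visit test (parent sign)
    test–sign: parent, skip
  visit clean (parent sign)
    visit deploy (parent clean)
      deploy–sign: sign visited and ≠ parent → cycle
Cycle: sign – clean – deploy – sign.

Yes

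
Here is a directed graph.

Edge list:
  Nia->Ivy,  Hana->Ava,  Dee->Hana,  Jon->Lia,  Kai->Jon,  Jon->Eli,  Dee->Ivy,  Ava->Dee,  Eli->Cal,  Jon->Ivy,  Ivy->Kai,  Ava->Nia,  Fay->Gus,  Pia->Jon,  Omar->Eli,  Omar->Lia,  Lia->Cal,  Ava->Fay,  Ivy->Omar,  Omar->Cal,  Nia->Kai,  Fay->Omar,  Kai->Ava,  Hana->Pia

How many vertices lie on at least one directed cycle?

8

A vertex is on a directed cycle iff it belongs to a strongly connected component of size ≥ 2 (or has a self-loop).
The vertices on cycles are {Ava, Dee, Ivy, Jon, Kai, Nia, Pia, Hana} — 8 in total.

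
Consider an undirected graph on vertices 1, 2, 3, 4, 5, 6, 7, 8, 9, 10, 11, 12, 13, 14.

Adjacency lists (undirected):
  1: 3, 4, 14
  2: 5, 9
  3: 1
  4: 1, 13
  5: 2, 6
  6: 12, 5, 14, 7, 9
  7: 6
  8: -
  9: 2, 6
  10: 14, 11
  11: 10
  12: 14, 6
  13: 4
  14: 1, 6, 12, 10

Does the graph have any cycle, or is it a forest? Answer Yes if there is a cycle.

DFS, tracking each vertex's parent; an edge to a visited non-parent vertex closes a cycle.
Start from 14:
visit 14 (parent –)
  visit 1 (parent 14)
    visit 3 (parent 1)
      3–1: parent, skip
    visit 4 (parent 1)
      4–1: parent, skip
      visit 13 (parent 4)
        13–4: parent, skip
    1–14: parent, skip
  visit 6 (parent 14)
    visit 12 (parent 6)
      12–14: 14 visited and ≠ parent → cycle
Cycle: 14 – 6 – 12 – 14.

Yes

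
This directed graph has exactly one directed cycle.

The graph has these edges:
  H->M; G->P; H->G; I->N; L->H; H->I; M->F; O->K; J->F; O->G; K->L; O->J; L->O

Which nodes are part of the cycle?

K, L, O

DFS with gray/black marking from L:
L gray
  O gray
    J gray
      F gray
      F black
    J black
    G gray
      P gray
      P black
    G black
    K gray
      K→L: L is gray → back edge
Back edge closes the cycle L → O → K → L; its vertices are {K, L, O}.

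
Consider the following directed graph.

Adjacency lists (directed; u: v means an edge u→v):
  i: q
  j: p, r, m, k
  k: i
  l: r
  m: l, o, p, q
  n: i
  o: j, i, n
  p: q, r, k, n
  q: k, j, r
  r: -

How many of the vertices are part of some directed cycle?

8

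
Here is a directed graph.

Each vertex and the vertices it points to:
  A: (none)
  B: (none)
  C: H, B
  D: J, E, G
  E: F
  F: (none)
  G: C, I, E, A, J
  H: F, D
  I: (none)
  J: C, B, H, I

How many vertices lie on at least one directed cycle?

5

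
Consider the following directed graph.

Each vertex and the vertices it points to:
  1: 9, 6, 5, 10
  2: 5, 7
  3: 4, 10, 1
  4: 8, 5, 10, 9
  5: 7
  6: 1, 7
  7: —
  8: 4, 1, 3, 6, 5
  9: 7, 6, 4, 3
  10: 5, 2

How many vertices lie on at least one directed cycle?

A vertex is on a directed cycle iff it belongs to a strongly connected component of size ≥ 2 (or has a self-loop).
The vertices on cycles are {1, 3, 4, 6, 8, 9} — 6 in total.

6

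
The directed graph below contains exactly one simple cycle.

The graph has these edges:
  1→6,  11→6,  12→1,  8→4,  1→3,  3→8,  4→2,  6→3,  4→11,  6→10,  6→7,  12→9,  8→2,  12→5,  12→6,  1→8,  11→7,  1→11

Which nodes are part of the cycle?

3, 4, 6, 8, 11

DFS with gray/black marking from 6:
6 gray
  7 gray
  7 black
  10 gray
  10 black
  3 gray
    8 gray
      4 gray
        11 gray
          11→7: 7 black — skip
          11→6: 6 is gray → back edge
Back edge closes the cycle 6 → 3 → 8 → 4 → 11 → 6; its vertices are {3, 4, 6, 8, 11}.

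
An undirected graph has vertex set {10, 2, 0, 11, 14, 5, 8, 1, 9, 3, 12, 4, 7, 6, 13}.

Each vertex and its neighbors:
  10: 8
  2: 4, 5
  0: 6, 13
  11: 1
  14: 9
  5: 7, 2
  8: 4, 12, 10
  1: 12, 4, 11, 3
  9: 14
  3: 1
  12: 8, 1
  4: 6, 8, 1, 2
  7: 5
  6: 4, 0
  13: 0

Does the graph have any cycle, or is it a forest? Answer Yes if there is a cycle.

Yes

DFS, tracking each vertex's parent; an edge to a visited non-parent vertex closes a cycle.
Start from 13:
visit 13 (parent –)
  visit 0 (parent 13)
    visit 6 (parent 0)
      visit 4 (parent 6)
        4–6: parent, skip
        visit 8 (parent 4)
          8–4: parent, skip
          visit 12 (parent 8)
            12–8: parent, skip
            visit 1 (parent 12)
              1–12: parent, skip
              1–4: 4 visited and ≠ parent → cycle
Cycle: 4 – 8 – 12 – 1 – 4.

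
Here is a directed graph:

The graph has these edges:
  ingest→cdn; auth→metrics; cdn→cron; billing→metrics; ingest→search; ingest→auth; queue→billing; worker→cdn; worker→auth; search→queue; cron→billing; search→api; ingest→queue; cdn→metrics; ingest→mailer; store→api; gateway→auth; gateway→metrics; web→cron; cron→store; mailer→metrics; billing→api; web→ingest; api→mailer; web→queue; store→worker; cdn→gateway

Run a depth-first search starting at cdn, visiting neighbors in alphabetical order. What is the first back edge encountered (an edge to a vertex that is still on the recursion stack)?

DFS from cdn (visiting neighbors in alphabetical order); mark gray on enter, black on exit:
cdn gray
  cron gray
    billing gray
      api gray
        mailer gray
          metrics gray
          metrics black
        mailer black
      api black
      billing→metrics: metrics black — skip
    billing black
    store gray
      store→api: api black — skip
      worker gray
        auth gray
          auth→metrics: metrics black — skip
        auth black
        worker→cdn: cdn is gray → back edge
First back edge: worker → cdn.

worker->cdn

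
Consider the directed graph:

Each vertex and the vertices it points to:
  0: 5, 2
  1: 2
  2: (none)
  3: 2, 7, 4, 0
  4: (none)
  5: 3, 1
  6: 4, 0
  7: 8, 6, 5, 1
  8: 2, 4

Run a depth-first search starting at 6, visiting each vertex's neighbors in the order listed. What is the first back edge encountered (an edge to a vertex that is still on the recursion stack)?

7->6

DFS from 6 (visiting each vertex's neighbors in the order listed); mark gray on enter, black on exit:
6 gray
  4 gray
  4 black
  0 gray
    5 gray
      3 gray
        2 gray
        2 black
        7 gray
          8 gray
            8→2: 2 black — skip
            8→4: 4 black — skip
          8 black
          7→6: 6 is gray → back edge
First back edge: 7 → 6.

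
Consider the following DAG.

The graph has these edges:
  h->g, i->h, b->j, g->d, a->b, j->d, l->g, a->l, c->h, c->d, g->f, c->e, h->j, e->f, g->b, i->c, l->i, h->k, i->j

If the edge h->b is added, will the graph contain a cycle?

Adding h→b creates a cycle iff b can already reach h.
Explore from b: no path reaches h. The graph stays acyclic.

No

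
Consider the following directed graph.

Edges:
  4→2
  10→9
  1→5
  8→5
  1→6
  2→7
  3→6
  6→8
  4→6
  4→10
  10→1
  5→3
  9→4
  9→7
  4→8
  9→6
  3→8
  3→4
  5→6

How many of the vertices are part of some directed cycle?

A vertex is on a directed cycle iff it belongs to a strongly connected component of size ≥ 2 (or has a self-loop).
The vertices on cycles are {1, 3, 4, 5, 6, 8, 9, 10} — 8 in total.

8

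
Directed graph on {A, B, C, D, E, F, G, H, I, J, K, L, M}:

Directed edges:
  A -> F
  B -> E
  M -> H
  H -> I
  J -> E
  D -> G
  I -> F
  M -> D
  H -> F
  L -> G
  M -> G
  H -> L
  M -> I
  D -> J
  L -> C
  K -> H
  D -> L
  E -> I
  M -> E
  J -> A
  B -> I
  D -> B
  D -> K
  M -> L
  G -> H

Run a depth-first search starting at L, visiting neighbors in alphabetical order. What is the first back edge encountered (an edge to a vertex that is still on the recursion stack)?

H->L

DFS from L (visiting neighbors in alphabetical order); mark gray on enter, black on exit:
L gray
  C gray
  C black
  G gray
    H gray
      F gray
      F black
      I gray
        I→F: F black — skip
      I black
      H→L: L is gray → back edge
First back edge: H → L.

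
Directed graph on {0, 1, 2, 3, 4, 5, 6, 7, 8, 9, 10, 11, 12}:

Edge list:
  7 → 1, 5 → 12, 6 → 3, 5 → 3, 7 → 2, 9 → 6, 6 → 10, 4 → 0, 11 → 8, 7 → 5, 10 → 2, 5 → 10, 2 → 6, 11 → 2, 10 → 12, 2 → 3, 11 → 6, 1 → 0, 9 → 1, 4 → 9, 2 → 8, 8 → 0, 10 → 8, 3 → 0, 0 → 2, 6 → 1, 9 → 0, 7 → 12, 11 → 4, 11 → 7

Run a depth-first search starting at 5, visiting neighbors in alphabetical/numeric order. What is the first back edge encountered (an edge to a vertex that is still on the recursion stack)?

2->3

DFS from 5 (visiting neighbors in alphabetical/numeric order); mark gray on enter, black on exit:
5 gray
  3 gray
    0 gray
      2 gray
        2→3: 3 is gray → back edge
First back edge: 2 → 3.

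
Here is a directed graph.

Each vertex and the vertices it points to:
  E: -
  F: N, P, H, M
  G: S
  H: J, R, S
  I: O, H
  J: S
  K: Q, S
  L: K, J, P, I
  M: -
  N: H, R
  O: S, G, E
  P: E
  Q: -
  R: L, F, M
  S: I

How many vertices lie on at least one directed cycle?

11

A vertex is on a directed cycle iff it belongs to a strongly connected component of size ≥ 2 (or has a self-loop).
The vertices on cycles are {F, G, H, I, J, K, L, N, O, R, S} — 11 in total.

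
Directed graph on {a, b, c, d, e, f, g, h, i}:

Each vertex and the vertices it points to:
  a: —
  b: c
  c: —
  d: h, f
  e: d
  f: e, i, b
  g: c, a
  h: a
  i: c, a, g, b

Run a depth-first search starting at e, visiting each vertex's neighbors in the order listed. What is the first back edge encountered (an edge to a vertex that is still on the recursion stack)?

f→e

DFS from e (visiting each vertex's neighbors in the order listed); mark gray on enter, black on exit:
e gray
  d gray
    h gray
      a gray
      a black
    h black
    f gray
      f→e: e is gray → back edge
First back edge: f → e.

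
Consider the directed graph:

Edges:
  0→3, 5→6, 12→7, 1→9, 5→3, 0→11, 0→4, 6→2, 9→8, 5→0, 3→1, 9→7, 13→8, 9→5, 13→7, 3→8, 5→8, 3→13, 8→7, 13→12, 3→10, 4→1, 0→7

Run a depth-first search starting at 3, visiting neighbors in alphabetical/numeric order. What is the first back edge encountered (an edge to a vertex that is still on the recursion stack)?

0→3

DFS from 3 (visiting neighbors in alphabetical/numeric order); mark gray on enter, black on exit:
3 gray
  1 gray
    9 gray
      5 gray
        0 gray
          0→3: 3 is gray → back edge
First back edge: 0 → 3.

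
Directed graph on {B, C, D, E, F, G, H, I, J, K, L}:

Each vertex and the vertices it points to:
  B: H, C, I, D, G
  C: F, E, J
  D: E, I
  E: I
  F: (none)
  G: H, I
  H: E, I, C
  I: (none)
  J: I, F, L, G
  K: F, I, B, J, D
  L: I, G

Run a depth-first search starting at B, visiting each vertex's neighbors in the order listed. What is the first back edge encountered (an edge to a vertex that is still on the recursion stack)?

DFS from B (visiting each vertex's neighbors in the order listed); mark gray on enter, black on exit:
B gray
  H gray
    E gray
      I gray
      I black
    E black
    H→I: I black — skip
    C gray
      F gray
      F black
      C→E: E black — skip
      J gray
        J→I: I black — skip
        J→F: F black — skip
        L gray
          L→I: I black — skip
          G gray
            G→H: H is gray → back edge
First back edge: G → H.

G->H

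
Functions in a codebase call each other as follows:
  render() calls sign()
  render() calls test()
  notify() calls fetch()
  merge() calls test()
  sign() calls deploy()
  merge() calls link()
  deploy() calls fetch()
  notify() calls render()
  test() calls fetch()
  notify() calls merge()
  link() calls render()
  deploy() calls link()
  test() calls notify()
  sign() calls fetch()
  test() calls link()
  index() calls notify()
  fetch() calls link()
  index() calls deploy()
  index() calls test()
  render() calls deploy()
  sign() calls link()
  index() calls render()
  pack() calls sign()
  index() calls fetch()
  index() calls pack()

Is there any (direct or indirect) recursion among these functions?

Yes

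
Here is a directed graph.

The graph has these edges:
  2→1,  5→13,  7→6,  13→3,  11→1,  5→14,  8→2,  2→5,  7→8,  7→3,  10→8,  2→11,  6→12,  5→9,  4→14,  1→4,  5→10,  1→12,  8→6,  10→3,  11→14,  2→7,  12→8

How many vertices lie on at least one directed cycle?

9

A vertex is on a directed cycle iff it belongs to a strongly connected component of size ≥ 2 (or has a self-loop).
The vertices on cycles are {1, 2, 5, 6, 7, 8, 10, 11, 12} — 9 in total.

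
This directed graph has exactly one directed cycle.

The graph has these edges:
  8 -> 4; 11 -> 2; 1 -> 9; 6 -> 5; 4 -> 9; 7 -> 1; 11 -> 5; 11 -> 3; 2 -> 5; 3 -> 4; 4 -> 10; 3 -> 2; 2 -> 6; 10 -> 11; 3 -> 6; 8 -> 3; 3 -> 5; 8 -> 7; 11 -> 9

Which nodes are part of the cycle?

DFS with gray/black marking from 3:
3 gray
  2 gray
    6 gray
      5 gray
      5 black
    6 black
    2→5: 5 black — skip
  2 black
  3→6: 6 black — skip
  3→5: 5 black — skip
  4 gray
    10 gray
      11 gray
        9 gray
        9 black
        11→2: 2 black — skip
        11→3: 3 is gray → back edge
Back edge closes the cycle 3 → 4 → 10 → 11 → 3; its vertices are {3, 4, 10, 11}.

3, 4, 10, 11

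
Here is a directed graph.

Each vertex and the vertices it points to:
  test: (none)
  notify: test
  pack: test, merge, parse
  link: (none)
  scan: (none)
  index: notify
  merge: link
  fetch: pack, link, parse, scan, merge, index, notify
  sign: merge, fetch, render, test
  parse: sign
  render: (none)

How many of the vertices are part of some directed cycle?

4

A vertex is on a directed cycle iff it belongs to a strongly connected component of size ≥ 2 (or has a self-loop).
The vertices on cycles are {pack, sign, fetch, parse} — 4 in total.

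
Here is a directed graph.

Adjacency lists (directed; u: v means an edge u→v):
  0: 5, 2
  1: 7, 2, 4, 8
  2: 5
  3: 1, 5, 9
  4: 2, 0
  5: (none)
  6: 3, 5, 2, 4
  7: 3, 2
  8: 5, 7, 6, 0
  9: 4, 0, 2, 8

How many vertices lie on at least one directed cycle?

6

A vertex is on a directed cycle iff it belongs to a strongly connected component of size ≥ 2 (or has a self-loop).
The vertices on cycles are {1, 3, 6, 7, 8, 9} — 6 in total.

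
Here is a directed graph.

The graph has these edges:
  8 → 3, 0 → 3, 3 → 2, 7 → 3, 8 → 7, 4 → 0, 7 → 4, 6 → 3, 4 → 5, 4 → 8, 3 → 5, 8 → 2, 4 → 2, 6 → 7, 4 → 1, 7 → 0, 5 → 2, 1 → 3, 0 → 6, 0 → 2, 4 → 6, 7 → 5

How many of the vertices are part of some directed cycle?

5

A vertex is on a directed cycle iff it belongs to a strongly connected component of size ≥ 2 (or has a self-loop).
The vertices on cycles are {0, 4, 6, 7, 8} — 5 in total.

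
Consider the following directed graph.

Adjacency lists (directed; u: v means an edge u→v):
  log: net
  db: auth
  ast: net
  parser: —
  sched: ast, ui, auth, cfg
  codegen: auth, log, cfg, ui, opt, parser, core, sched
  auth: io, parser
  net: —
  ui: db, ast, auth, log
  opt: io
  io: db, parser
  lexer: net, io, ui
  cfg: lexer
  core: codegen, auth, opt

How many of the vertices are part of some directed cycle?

5

A vertex is on a directed cycle iff it belongs to a strongly connected component of size ≥ 2 (or has a self-loop).
The vertices on cycles are {db, io, auth, core, codegen} — 5 in total.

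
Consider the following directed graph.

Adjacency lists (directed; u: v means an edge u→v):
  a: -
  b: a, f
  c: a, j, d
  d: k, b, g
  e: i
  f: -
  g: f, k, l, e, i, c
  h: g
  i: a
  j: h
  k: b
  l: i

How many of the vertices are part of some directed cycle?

5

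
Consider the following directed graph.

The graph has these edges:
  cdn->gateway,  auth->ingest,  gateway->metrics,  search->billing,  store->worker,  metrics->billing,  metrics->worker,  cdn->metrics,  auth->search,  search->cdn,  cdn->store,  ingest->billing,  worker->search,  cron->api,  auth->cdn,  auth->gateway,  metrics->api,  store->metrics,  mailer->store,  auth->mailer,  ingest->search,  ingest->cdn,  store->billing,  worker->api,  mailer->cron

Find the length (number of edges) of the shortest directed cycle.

4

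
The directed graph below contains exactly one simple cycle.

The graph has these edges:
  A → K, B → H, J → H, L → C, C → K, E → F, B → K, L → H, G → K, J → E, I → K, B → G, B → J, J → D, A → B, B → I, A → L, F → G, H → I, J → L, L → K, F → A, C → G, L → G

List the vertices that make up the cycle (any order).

A, B, E, F, J

DFS with gray/black marking from B:
B gray
  J gray
    E gray
      F gray
        A gray
          A→B: B is gray → back edge
Back edge closes the cycle B → J → E → F → A → B; its vertices are {A, B, E, F, J}.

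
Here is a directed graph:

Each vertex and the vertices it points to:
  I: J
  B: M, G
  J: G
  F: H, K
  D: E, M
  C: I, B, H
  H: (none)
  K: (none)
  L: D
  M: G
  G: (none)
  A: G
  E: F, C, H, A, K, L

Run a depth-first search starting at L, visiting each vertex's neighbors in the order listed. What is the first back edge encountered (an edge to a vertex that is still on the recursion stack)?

E→L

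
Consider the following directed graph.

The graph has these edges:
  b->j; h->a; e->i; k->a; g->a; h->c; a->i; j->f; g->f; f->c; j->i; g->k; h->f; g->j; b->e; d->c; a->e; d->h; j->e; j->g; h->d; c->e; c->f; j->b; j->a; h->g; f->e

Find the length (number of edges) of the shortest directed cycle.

For each vertex v, BFS finds the shortest path from v back to v.
The shortest such closed walk is h → d → h, length 2.

2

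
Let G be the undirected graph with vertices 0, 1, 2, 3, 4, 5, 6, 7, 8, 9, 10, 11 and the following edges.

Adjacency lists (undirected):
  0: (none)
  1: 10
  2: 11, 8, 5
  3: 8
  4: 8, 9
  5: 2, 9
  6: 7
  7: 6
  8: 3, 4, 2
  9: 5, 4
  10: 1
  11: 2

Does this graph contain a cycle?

Yes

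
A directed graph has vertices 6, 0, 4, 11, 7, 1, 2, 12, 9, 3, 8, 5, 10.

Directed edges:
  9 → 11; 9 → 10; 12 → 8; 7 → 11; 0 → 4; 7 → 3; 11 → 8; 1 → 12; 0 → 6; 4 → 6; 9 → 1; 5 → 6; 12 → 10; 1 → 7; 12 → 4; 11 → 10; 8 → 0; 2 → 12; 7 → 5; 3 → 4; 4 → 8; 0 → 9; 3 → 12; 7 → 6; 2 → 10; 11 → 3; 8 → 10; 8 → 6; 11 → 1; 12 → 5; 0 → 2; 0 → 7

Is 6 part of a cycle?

6 lies on a cycle iff there is a path from 6 back to itself.
Exploring from 6, it never reaches itself; equivalently, its strongly connected component is a singleton.

No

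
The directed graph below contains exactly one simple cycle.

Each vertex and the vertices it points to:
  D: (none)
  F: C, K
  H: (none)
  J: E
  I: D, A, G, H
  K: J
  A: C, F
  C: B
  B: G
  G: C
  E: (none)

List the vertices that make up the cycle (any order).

B, C, G

DFS with gray/black marking from G:
G gray
  C gray
    B gray
      B→G: G is gray → back edge
Back edge closes the cycle G → C → B → G; its vertices are {B, C, G}.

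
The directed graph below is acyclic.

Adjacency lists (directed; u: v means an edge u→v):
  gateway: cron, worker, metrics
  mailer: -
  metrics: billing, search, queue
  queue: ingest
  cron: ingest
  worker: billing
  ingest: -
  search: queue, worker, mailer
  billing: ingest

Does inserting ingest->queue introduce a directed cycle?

Yes

Adding ingest→queue creates a cycle iff queue can already reach ingest.
Path from queue: queue → ingest.
So queue → … → ingest → queue is a cycle.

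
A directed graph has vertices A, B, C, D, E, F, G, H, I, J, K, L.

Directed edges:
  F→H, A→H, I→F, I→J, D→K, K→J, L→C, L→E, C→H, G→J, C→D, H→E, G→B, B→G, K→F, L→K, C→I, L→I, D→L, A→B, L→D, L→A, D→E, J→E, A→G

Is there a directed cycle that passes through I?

No

I lies on a cycle iff there is a path from I back to itself.
Exploring from I, it never reaches itself; equivalently, its strongly connected component is a singleton.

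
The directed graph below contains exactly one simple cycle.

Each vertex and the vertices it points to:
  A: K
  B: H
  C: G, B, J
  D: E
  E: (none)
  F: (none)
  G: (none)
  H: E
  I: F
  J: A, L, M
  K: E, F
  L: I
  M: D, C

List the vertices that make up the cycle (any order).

C, J, M

DFS with gray/black marking from J:
J gray
  A gray
    K gray
      E gray
      E black
      F gray
      F black
    K black
  A black
  L gray
    I gray
      I→F: F black — skip
    I black
  L black
  M gray
    D gray
      D→E: E black — skip
    D black
    C gray
      G gray
      G black
      B gray
        H gray
          H→E: E black — skip
        H black
      B black
      C→J: J is gray → back edge
Back edge closes the cycle J → M → C → J; its vertices are {C, J, M}.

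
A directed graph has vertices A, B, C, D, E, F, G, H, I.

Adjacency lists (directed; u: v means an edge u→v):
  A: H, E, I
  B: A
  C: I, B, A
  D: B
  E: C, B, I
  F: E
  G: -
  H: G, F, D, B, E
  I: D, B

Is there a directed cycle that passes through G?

No

G lies on a cycle iff there is a path from G back to itself.
Exploring from G, it never reaches itself; equivalently, its strongly connected component is a singleton.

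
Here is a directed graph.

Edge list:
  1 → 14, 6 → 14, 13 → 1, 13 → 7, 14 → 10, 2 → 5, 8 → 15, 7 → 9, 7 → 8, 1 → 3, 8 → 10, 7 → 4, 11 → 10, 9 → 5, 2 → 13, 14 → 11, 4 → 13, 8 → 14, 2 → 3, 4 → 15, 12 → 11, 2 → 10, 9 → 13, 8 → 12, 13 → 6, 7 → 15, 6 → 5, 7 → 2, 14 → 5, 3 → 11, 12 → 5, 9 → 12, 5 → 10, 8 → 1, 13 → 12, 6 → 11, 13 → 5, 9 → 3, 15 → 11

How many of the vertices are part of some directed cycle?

A vertex is on a directed cycle iff it belongs to a strongly connected component of size ≥ 2 (or has a self-loop).
The vertices on cycles are {2, 4, 7, 9, 13} — 5 in total.

5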